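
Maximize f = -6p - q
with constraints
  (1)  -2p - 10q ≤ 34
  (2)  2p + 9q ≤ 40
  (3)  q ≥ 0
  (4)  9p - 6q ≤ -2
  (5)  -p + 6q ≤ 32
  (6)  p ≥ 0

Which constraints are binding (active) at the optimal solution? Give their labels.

Extreme points and f = -6p - q:
  (74/31, 364/93) → f = -1696/93
  (0, 40/9) → f = -40/9
  (0, 1/3) → f = -1/3

The maximum is at (0, 1/3). Substituting into each constraint, equality holds for (4) and (6); the remaining constraints have slack.

(4) and (6)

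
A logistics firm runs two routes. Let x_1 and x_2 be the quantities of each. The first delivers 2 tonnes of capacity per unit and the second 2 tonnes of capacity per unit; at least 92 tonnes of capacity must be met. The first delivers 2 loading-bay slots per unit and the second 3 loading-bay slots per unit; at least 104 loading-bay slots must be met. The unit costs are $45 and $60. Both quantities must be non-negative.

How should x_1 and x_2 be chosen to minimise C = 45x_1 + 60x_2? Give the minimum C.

Feasible corners and C = 45x_1 + 60x_2:
  (0, 46) → C = 2760
  (52, 0) → C = 2340
  (34, 12) → C = 2250
The feasible region is unbounded (it extends along (0, 1), (1, 0)), but C strictly increases along every unbounded feasible direction, so there is no improving ray and the minimum is attained at a vertex.

x_1 = 34, x_2 = 12, minimum C = 2250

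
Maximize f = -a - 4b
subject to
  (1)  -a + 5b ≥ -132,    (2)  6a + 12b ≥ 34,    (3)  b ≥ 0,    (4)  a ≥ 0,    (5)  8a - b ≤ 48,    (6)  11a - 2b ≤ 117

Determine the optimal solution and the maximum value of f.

a = 17/3, b = 0, maximum f = -17/3

Vertices and f = -a - 4b:
  (17/3, 0) → f = -17/3
  (0, 17/6) → f = -34/3
  (6, 0) → f = -6
The feasible region is unbounded (it extends along (0, 1), (1, 8)), but f strictly decreases along every unbounded feasible direction, so there is no improving ray and the maximum is attained at a vertex.

The binding constraints are 6a + 12b = 34 and b = 0.
Solving simultaneously gives a = 17/3, b = 0.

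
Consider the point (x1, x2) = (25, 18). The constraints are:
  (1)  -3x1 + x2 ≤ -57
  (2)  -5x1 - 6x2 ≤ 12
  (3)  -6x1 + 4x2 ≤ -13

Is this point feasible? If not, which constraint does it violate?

feasible

(1): -57 ≤ -57 ✓
(2): -233 ≤ 12 ✓
(3): -78 ≤ -13 ✓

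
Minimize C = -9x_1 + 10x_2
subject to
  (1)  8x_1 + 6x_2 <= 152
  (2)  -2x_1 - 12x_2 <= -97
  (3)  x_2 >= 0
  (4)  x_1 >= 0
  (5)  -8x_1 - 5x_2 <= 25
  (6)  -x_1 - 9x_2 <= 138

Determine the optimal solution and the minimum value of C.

x_1 = 207/14, x_2 = 118/21, minimum C = -3229/42

Feasible corners and C = -9x_1 + 10x_2:
  (207/14, 118/21) → C = -3229/42
  (0, 76/3) → C = 760/3
  (0, 97/12) → C = 485/6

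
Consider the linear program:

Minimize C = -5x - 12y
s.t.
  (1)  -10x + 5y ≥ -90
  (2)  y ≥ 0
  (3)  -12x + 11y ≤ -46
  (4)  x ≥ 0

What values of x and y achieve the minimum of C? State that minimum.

x = 76/5, y = 62/5, minimum C = -1124/5

Feasible corners and C = -5x - 12y:
  (9, 0) → C = -45
  (76/5, 62/5) → C = -1124/5
  (23/6, 0) → C = -115/6

The binding constraints are -10x + 5y = -90 and -12x + 11y = -46.
Solving simultaneously gives x = 76/5, y = 62/5.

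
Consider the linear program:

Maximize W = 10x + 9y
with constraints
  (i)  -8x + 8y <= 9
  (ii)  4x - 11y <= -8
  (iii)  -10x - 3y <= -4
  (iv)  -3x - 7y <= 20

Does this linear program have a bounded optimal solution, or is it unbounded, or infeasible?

unbounded

From the feasible point (5/104, 61/52), moving in the direction (8, 8) keeps every constraint satisfied while W increases without bound.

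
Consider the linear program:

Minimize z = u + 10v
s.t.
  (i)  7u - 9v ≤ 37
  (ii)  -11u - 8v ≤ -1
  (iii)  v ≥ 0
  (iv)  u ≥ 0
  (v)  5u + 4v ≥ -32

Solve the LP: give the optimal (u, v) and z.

u = 1/11, v = 0, minimum z = 1/11

Vertices and z = u + 10v:
  (37/7, 0) → z = 37/7
  (1/11, 0) → z = 1/11
  (0, 1/8) → z = 5/4
The feasible region is unbounded (it extends along (0, 1), (9, 7)), but z strictly increases along every unbounded feasible direction, so there is no improving ray and the minimum is attained at a vertex.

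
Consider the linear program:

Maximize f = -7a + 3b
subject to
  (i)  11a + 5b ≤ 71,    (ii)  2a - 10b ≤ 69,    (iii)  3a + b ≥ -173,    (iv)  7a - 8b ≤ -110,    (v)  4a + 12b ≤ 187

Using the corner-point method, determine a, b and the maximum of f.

a = -2263/32, b = 1253/32, maximum f = 1225/2

Feasible corners and f = -7a + 3b:
  (6/41, 569/41) → f = 1665/41
  (-83/112, 1773/112) → f = 1475/28
  (-1661/32, -553/32) → f = 623/2
  (-826/27, -703/54) → f = 9455/54
  (-2263/32, 1253/32) → f = 1225/2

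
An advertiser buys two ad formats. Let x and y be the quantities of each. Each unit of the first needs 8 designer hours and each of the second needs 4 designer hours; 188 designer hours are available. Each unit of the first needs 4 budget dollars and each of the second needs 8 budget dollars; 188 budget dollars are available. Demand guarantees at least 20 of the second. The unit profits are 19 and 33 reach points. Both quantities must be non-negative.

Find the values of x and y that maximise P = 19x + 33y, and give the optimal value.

x = 7, y = 20, maximum P = 793

Vertices and P = 19x + 33y:
  (0, 47/2) → P = 1551/2
  (0, 20) → P = 660
  (7, 20) → P = 793

At the optimal vertex, 4x + 8y = 188 and y = 20.
Solving simultaneously gives x = 7, y = 20.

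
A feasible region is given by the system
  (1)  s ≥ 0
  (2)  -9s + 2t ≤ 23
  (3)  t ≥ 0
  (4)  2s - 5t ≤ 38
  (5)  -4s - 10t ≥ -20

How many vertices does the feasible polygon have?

3

The feasible vertices (each the meet of two boundaries and inside every other half-plane) are:
  (0, 0)
  (0, 2)
  (5, 0)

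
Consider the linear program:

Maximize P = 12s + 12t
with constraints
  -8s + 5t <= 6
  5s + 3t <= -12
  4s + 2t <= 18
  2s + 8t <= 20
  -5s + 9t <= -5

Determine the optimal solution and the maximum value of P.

Vertices and P = 12s + 12t:
  (-79/47, -70/47) → P = -1788/47
  (39, -69) → P = -360
  (-31/20, -17/12) → P = -178/5
The feasible region is unbounded (it extends along (-5, -8), (1, -2)), but P strictly decreases along every unbounded feasible direction, so there is no improving ray and the maximum is attained at a vertex.

At the optimal vertex, 5s + 3t = -12 and -5s + 9t = -5.
Solving simultaneously gives s = -31/20, t = -17/12.

s = -31/20, t = -17/12, maximum P = -178/5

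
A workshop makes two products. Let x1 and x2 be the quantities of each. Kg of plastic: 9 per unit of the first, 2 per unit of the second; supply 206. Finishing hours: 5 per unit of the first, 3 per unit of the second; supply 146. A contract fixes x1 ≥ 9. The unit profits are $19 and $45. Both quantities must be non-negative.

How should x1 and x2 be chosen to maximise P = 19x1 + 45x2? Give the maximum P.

Feasible corners and P = 19x1 + 45x2:
  (206/9, 0) → P = 3914/9
  (9, 0) → P = 171
  (326/17, 284/17) → P = 18974/17
  (9, 101/3) → P = 1686

The optimum lies where 5x1 + 3x2 = 146 and x1 = 9.
Solving simultaneously gives x1 = 9, x2 = 101/3.

x1 = 9, x2 = 101/3, maximum P = 1686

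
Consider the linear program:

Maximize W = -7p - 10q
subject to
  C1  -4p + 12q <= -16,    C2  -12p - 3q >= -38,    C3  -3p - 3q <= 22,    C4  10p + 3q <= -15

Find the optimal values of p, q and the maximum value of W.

p = 1, q = -25/3, maximum W = 229/3

Feasible corners and W = -7p - 10q:
  (-9/2, -17/6) → W = 359/6
  (-1, -5/3) → W = 71/3
  (1, -25/3) → W = 229/3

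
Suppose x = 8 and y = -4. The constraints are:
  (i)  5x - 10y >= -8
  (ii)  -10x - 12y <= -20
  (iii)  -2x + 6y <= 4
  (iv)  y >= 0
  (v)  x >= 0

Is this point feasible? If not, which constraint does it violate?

not feasible — violates (iv)

Constraint (iv): y = -4, which is not ≥ 0. All other constraints are satisfied.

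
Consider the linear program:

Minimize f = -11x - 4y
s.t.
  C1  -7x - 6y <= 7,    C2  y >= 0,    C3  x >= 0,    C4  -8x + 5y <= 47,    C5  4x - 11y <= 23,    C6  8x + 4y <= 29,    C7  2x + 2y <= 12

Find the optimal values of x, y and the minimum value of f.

At the optimal vertex, y = 0 and 8x + 4y = 29.
Solving simultaneously gives x = 29/8, y = 0.

x = 29/8, y = 0, minimum f = -319/8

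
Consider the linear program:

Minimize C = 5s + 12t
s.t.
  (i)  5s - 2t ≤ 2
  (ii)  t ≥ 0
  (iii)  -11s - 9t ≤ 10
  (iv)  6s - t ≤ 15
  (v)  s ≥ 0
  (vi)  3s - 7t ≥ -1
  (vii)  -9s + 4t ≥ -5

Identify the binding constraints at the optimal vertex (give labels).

(ii) and (v)

Extreme points and C = 5s + 12t:
  (2/5, 0) → C = 2
  (16/29, 11/29) → C = 212/29
  (0, 0) → C = 0
  (0, 1/7) → C = 12/7

The minimum is at (0, 0). Substituting into each constraint, equality holds for (ii) and (v); the remaining constraints have slack.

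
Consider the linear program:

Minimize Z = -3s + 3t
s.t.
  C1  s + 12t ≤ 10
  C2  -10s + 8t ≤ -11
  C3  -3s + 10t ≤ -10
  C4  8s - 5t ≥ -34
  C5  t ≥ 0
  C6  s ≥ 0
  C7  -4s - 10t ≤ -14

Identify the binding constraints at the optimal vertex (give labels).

Feasible corners and Z = -3s + 3t:
  (110/23, 10/23) → Z = -300/23
  (10, 0) → Z = -30
  (24/7, 1/35) → Z = -51/5
  (7/2, 0) → Z = -21/2

The minimum is at (10, 0). Substituting into each constraint, equality holds for C1 and C5; the remaining constraints have slack.

C1 and C5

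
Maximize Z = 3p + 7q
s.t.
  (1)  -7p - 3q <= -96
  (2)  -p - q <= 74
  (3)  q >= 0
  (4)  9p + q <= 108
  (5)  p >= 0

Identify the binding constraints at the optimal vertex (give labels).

Vertices and Z = 3p + 7q:
  (57/5, 27/5) → Z = 72
  (0, 32) → Z = 224
  (0, 108) → Z = 756

The maximum is at (0, 108). Substituting into each constraint, equality holds for (4) and (5); the remaining constraints have slack.

(4) and (5)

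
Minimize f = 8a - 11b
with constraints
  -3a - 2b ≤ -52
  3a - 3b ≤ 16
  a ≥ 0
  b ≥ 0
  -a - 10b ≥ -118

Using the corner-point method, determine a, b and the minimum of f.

a = 71/7, b = 151/14, minimum f = -75/2

Corner points and f = 8a - 11b:
  (188/15, 36/5) → f = 316/15
  (71/7, 151/14) → f = -75/2
  (514/33, 338/33) → f = 394/33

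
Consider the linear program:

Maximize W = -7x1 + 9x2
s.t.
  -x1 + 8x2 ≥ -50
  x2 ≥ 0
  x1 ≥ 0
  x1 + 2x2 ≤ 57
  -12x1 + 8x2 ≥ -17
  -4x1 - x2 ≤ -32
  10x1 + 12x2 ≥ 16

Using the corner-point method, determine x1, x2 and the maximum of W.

x1 = 1, x2 = 28, maximum W = 245

Feasible corners and W = -7x1 + 9x2:
  (245/16, 667/32) → W = 2573/32
  (1, 28) → W = 245
  (273/44, 79/11) → W = 933/44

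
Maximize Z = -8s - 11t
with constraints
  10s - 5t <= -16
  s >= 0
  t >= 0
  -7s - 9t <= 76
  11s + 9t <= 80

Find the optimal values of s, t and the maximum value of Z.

Corner points and Z = -8s - 11t:
  (0, 16/5) → Z = -176/5
  (256/145, 976/145) → Z = -12784/145
  (0, 80/9) → Z = -880/9

The optimum lies where 10s - 5t = -16 and s = 0.
Solving simultaneously gives s = 0, t = 16/5.

s = 0, t = 16/5, maximum Z = -176/5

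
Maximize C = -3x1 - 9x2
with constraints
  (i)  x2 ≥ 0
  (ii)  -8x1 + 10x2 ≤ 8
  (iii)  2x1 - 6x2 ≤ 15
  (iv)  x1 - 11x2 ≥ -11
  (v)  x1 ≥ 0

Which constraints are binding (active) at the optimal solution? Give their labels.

Extreme points and C = -3x1 - 9x2:
  (15/2, 0) → C = -45/2
  (0, 0) → C = 0
  (11/39, 40/39) → C = -131/13
  (0, 4/5) → C = -36/5
  (231/16, 37/16) → C = -513/8

The maximum is at (0, 0). Substituting into each constraint, equality holds for (i) and (v); the remaining constraints have slack.

(i) and (v)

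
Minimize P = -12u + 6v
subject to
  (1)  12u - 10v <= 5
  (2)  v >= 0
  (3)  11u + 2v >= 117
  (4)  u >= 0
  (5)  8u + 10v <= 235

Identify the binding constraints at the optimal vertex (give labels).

Corner points and P = -12u + 6v:
  (590/67, 1349/134) → P = -3033/67
  (12, 139/10) → P = -303/5
  (350/47, 1649/94) → P = 747/47

The minimum is at (12, 139/10). Substituting into each constraint, equality holds for (1) and (5); the remaining constraints have slack.

(1) and (5)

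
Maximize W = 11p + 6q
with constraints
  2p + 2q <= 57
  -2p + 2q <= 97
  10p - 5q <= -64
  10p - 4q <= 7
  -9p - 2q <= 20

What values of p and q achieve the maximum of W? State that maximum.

p = 157/30, q = 349/15, maximum W = 1183/6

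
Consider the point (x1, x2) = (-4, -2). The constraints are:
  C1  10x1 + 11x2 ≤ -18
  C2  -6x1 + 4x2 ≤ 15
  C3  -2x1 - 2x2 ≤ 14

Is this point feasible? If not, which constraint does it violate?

Constraint C2: -6x1 + 4x2 = 16, which is not ≤ 15. All other constraints are satisfied.

not feasible — violates C2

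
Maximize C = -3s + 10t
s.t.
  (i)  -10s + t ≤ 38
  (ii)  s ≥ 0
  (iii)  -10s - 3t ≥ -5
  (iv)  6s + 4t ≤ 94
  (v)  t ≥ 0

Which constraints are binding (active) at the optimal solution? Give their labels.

Extreme points and C = -3s + 10t:
  (0, 5/3) → C = 50/3
  (0, 0) → C = 0
  (1/2, 0) → C = -3/2

The maximum is at (0, 5/3). Substituting into each constraint, equality holds for (ii) and (iii); the remaining constraints have slack.

(ii) and (iii)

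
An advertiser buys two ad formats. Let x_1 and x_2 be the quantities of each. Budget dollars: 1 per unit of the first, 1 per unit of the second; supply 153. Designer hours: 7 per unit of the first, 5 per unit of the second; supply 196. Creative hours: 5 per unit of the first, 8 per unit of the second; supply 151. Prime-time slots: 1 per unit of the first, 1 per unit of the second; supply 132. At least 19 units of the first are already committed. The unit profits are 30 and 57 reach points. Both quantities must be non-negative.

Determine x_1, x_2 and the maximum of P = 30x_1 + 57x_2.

x_1 = 19, x_2 = 7, maximum P = 969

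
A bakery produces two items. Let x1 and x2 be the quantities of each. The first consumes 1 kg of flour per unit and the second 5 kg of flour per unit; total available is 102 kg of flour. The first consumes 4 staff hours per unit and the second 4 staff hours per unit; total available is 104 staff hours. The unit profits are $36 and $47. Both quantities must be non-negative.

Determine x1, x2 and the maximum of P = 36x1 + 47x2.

x1 = 7, x2 = 19, maximum P = 1145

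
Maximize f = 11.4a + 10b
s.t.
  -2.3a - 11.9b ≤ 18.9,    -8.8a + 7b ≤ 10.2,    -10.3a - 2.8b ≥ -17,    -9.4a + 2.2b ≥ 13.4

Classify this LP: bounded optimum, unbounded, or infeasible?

Feasible corners and f = 11.4a + 10b:
  (-1812/863, -7143/6041) → f = -1080138/30205
  (-5026/2923, -3671/2923) → f = -470032/14615
  (-1784/1161, -551/1161) → f = -129238/5805
The feasible region has finitely many vertices and no improving ray; the maximum is -129238/5805 at (-1784/1161, -551/1161).

bounded optimum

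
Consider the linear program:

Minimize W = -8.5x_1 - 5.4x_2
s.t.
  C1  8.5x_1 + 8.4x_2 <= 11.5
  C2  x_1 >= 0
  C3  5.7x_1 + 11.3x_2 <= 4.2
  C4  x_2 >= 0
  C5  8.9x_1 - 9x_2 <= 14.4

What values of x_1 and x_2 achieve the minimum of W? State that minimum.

x_1 = 14/19, x_2 = 0, minimum W = -119/19

Feasible corners and W = -8.5x_1 - 5.4x_2:
  (0, 42/113) → W = -1134/565
  (0, 0) → W = 0
  (14/19, 0) → W = -119/19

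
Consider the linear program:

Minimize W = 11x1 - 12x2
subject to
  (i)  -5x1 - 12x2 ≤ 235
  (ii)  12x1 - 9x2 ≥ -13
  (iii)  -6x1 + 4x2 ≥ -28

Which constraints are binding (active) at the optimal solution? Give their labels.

(ii) and (iii)

Vertices and W = 11x1 - 12x2:
  (-757/63, -2755/189) → W = 2693/63
  (-151/23, -775/46) → W = 2989/23
  (152/3, 69) → W = -812/3

The minimum is at (152/3, 69). Substituting into each constraint, equality holds for (ii) and (iii); the remaining constraints have slack.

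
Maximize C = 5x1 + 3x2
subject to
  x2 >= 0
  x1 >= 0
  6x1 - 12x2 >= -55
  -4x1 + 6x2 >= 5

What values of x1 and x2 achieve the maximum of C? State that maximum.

x1 = 45/2, x2 = 95/6, maximum C = 160

Vertices and C = 5x1 + 3x2:
  (0, 55/12) → C = 55/4
  (0, 5/6) → C = 5/2
  (45/2, 95/6) → C = 160

The binding constraints are 6x1 - 12x2 = -55 and -4x1 + 6x2 = 5.
Solving simultaneously gives x1 = 45/2, x2 = 95/6.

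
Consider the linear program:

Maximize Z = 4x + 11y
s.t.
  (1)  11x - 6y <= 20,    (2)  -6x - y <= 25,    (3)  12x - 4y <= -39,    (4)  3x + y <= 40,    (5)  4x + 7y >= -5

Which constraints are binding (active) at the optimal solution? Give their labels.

Extreme points and Z = 4x + 11y:
  (-65/3, 105) → Z = 3205/3
  (-85/19, 35/19) → Z = 45/19
  (121/24, 199/8) → Z = 7051/24
  (-293/100, 24/25) → Z = -29/25

The maximum is at (-65/3, 105). Substituting into each constraint, equality holds for (2) and (4); the remaining constraints have slack.

(2) and (4)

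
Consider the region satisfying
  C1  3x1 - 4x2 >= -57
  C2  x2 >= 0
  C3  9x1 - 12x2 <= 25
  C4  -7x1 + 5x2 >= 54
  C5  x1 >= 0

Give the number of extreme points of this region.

Intersecting each pair of boundary lines and keeping only the points that satisfy every inequality leaves:
  (69/13, 237/13)
  (0, 57/4)
  (0, 54/5)

3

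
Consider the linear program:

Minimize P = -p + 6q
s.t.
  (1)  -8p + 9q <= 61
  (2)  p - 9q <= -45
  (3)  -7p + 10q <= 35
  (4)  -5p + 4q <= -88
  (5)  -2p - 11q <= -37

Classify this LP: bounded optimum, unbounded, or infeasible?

unbounded

From the feasible point (972/41, 313/41), moving in the direction (9, 1) keeps every constraint satisfied while P decreases without bound.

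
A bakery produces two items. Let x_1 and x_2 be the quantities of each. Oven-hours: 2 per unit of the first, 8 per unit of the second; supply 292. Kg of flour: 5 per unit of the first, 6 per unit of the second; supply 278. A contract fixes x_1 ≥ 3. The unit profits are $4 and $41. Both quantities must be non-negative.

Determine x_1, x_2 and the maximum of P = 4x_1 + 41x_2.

Extreme points and P = 4x_1 + 41x_2:
  (278/5, 0) → P = 1112/5
  (3, 0) → P = 12
  (118/7, 226/7) → P = 9738/7
  (3, 143/4) → P = 5911/4

The binding constraints are 2x_1 + 8x_2 = 292 and x_1 = 3.
Solving simultaneously gives x_1 = 3, x_2 = 143/4.

x_1 = 3, x_2 = 143/4, maximum P = 5911/4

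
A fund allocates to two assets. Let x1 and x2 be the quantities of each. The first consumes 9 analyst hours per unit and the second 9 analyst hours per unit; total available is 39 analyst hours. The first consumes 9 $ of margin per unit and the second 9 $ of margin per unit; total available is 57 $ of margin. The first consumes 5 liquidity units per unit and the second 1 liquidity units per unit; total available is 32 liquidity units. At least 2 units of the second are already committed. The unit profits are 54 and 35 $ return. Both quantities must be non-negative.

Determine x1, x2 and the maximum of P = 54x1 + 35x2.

Feasible corners and P = 54x1 + 35x2:
  (0, 13/3) → P = 455/3
  (0, 2) → P = 70
  (7/3, 2) → P = 196

x1 = 7/3, x2 = 2, maximum P = 196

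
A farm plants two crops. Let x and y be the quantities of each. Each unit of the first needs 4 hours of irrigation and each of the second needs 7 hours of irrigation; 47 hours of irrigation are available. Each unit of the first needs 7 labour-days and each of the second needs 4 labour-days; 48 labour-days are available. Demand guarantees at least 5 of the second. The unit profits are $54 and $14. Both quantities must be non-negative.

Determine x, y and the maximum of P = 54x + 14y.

Vertices and P = 54x + 14y:
  (0, 47/7) → P = 94
  (0, 5) → P = 70
  (3, 5) → P = 232

x = 3, y = 5, maximum P = 232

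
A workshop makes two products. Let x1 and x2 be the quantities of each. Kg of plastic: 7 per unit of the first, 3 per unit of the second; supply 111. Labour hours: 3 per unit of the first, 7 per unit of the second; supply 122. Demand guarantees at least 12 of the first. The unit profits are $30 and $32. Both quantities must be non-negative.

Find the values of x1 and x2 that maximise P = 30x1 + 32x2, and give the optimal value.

Extreme points and P = 30x1 + 32x2:
  (111/7, 0) → P = 3330/7
  (12, 0) → P = 360
  (12, 9) → P = 648

x1 = 12, x2 = 9, maximum P = 648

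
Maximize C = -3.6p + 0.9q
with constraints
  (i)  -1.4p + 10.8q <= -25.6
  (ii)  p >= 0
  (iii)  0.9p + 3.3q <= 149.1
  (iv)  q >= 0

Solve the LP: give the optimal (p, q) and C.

p = 128/7, q = 0, maximum C = -2304/35

Feasible corners and C = -3.6p + 0.9q:
  (28246/239, 3095/239) → C = -989001/2390
  (128/7, 0) → C = -2304/35
  (497/3, 0) → C = -2982/5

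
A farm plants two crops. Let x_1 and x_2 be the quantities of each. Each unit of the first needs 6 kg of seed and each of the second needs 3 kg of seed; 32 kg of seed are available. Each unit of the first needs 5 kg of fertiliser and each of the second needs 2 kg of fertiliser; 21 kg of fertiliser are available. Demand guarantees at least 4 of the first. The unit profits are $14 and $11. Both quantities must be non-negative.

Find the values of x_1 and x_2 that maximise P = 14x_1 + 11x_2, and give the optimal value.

x_1 = 4, x_2 = 1/2, maximum P = 123/2

Vertices and P = 14x_1 + 11x_2:
  (21/5, 0) → P = 294/5
  (4, 0) → P = 56
  (4, 1/2) → P = 123/2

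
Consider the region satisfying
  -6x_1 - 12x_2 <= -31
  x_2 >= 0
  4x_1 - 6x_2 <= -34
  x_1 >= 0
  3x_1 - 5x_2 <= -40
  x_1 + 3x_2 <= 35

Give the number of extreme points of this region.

Of the 15 pairwise boundary intersections, those satisfying every inequality are:
  (0, 8)
  (0, 35/3)
  (55/14, 145/14)

3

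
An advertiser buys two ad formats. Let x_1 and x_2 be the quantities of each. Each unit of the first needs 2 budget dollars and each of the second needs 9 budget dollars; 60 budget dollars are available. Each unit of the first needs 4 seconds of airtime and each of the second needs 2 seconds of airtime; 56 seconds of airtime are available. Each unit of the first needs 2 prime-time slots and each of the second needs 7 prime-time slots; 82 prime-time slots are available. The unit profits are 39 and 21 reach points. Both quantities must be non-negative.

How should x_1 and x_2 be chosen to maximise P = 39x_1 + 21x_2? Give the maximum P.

x_1 = 12, x_2 = 4, maximum P = 552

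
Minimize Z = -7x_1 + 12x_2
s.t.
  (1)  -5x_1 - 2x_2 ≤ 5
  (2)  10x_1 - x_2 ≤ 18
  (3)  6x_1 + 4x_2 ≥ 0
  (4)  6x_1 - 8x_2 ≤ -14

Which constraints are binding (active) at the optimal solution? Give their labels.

(3) and (4)

Extreme points and Z = -7x_1 + 12x_2:
  (-5/2, 15/4) → Z = 125/2
  (79/37, 124/37) → Z = 935/37
  (-7/9, 7/6) → Z = 175/9
The feasible region is unbounded (it extends along (1, 10), (-2, 5)), but Z strictly increases along every unbounded feasible direction, so there is no improving ray and the minimum is attained at a vertex.

The minimum is at (-7/9, 7/6). Substituting into each constraint, equality holds for (3) and (4); the remaining constraints have slack.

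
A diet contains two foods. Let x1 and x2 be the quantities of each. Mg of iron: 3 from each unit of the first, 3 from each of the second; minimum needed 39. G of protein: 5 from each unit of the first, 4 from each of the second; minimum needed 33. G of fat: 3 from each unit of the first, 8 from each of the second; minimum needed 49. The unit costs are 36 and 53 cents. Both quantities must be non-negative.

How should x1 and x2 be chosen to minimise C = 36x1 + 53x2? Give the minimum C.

x1 = 11, x2 = 2, minimum C = 502

Vertices and C = 36x1 + 53x2:
  (0, 13) → C = 689
  (49/3, 0) → C = 588
  (11, 2) → C = 502
The feasible region is unbounded (it extends along (0, 1), (1, 0)), but C strictly increases along every unbounded feasible direction, so there is no improving ray and the minimum is attained at a vertex.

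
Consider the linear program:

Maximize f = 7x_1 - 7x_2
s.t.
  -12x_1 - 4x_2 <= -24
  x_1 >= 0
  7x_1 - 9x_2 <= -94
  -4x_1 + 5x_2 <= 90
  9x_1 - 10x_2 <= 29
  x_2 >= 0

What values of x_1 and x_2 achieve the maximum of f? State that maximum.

Vertices and f = 7x_1 - 7x_2:
  (0, 94/9) → f = -658/9
  (0, 18) → f = -126
  (1201/11, 1049/11) → f = 1064/11
  (209, 926/5) → f = 833/5

x_1 = 209, x_2 = 926/5, maximum f = 833/5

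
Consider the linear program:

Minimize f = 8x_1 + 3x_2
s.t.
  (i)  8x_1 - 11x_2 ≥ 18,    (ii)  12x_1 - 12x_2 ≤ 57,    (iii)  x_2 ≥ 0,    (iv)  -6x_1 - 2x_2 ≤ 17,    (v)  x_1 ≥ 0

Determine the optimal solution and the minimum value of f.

x_1 = 9/4, x_2 = 0, minimum f = 18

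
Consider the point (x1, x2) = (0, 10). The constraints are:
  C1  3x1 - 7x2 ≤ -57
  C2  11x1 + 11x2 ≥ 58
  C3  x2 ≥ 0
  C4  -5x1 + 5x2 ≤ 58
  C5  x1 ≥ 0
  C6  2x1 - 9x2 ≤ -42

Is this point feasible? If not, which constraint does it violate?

feasible

C1: -70 ≤ -57 ✓
C2: 110 ≥ 58 ✓
C3: 10 ≥ 0 ✓
C4: 50 ≤ 58 ✓
C5: 0 ≥ 0 ✓
C6: -90 ≤ -42 ✓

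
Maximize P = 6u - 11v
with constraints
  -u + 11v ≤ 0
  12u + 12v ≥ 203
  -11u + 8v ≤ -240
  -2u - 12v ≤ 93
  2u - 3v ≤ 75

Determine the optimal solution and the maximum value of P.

Extreme points and P = 6u - 11v:
  (2640/113, 240/113) → P = 13200/113
  (825/19, 75/19) → P = 4125/19
  (1126/57, -647/228) → P = 34141/228
  (503/20, -247/30) → P = 3622/15

At the optimal vertex, 12u + 12v = 203 and 2u - 3v = 75.
Solving simultaneously gives u = 503/20, v = -247/30.

u = 503/20, v = -247/30, maximum P = 3622/15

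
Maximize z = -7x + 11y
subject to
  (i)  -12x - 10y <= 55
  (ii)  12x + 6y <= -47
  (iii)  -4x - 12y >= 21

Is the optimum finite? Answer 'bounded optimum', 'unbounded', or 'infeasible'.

bounded optimum

Corner points and z = -7x + 11y:
  (-35/12, -2) → z = -19/12
  (-225/52, -4/13) → z = 1399/52
  (-73/20, -8/15) → z = 1181/60
The feasible region has finitely many vertices and no improving ray; the maximum is 1399/52 at (-225/52, -4/13).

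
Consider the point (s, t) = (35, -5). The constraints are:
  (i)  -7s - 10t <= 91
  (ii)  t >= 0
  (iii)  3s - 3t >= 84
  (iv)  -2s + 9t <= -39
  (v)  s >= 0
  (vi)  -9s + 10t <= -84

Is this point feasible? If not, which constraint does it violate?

not feasible — violates (ii)

Constraint (ii): t = -5, which is not ≥ 0. All other constraints are satisfied.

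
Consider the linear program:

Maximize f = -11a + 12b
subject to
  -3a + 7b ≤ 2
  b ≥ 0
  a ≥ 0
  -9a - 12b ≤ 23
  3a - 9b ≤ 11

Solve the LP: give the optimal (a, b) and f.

a = 0, b = 2/7, maximum f = 24/7

Feasible corners and f = -11a + 12b:
  (0, 2/7) → f = 24/7
  (0, 0) → f = 0
  (11/3, 0) → f = -121/3
The feasible region is unbounded (it extends along (3, 1), (7, 3)), but f strictly decreases along every unbounded feasible direction, so there is no improving ray and the maximum is attained at a vertex.

At the optimal vertex, -3a + 7b = 2 and a = 0.
Solving simultaneously gives a = 0, b = 2/7.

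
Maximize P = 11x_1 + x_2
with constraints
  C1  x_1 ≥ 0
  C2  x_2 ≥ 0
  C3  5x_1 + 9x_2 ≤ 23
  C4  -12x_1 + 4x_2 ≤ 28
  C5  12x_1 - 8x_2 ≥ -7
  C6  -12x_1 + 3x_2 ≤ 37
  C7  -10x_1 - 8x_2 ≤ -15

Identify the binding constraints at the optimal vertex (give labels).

C2 and C3

Feasible corners and P = 11x_1 + x_2:
  (23/5, 0) → P = 253/5
  (3/2, 0) → P = 33/2
  (121/148, 311/148) → P = 821/74
  (4/11, 125/88) → P = 477/88

The maximum is at (23/5, 0). Substituting into each constraint, equality holds for C2 and C3; the remaining constraints have slack.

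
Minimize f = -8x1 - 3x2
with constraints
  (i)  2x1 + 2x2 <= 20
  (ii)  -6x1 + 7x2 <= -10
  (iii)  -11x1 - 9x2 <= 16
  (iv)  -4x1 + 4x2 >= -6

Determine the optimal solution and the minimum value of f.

Vertices and f = -8x1 - 3x2:
  (-22/131, -206/131) → f = 794/131
  (1/2, -1) → f = -1
  (-1/8, -13/8) → f = 47/8

x1 = 1/2, x2 = -1, minimum f = -1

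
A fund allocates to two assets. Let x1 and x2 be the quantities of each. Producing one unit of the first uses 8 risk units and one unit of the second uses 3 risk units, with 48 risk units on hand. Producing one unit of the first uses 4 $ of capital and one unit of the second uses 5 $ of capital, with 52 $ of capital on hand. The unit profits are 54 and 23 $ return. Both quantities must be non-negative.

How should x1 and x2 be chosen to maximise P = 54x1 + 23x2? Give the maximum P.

Extreme points and P = 54x1 + 23x2:
  (0, 0) → P = 0
  (0, 52/5) → P = 1196/5
  (6, 0) → P = 324
  (3, 8) → P = 346

The binding constraints are 8x1 + 3x2 = 48 and 4x1 + 5x2 = 52.
Solving simultaneously gives x1 = 3, x2 = 8.

x1 = 3, x2 = 8, maximum P = 346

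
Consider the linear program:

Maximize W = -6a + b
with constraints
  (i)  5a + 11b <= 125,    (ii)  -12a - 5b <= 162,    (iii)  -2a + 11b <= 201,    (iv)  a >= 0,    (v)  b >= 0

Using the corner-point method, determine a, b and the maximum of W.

Vertices and W = -6a + b:
  (0, 125/11) → W = 125/11
  (25, 0) → W = -150
  (0, 0) → W = 0

The optimum lies where 5a + 11b = 125 and a = 0.
Solving simultaneously gives a = 0, b = 125/11.

a = 0, b = 125/11, maximum W = 125/11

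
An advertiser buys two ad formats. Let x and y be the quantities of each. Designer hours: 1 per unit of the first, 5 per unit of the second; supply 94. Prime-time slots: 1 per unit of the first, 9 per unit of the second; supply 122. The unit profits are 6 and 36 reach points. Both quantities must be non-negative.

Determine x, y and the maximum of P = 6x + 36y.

x = 59, y = 7, maximum P = 606

Corner points and P = 6x + 36y:
  (0, 0) → P = 0
  (0, 122/9) → P = 488
  (94, 0) → P = 564
  (59, 7) → P = 606

The optimum lies where x + 5y = 94 and x + 9y = 122.
Solving simultaneously gives x = 59, y = 7.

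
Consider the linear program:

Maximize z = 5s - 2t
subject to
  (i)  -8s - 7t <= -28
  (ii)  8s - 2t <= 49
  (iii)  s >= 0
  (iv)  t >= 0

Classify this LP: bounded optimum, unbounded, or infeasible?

bounded optimum

Extreme points and z = 5s - 2t:
  (0, 4) → z = -8
  (7/2, 0) → z = 35/2
  (49/8, 0) → z = 245/8
The feasible region has finitely many vertices and no improving ray; the maximum is 245/8 at (49/8, 0).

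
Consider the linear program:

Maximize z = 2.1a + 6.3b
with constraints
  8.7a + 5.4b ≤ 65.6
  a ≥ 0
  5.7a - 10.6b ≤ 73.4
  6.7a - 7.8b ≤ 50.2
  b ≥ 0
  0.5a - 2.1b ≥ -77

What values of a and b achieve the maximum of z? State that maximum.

Vertices and z = 2.1a + 6.3b:
  (0, 328/27) → z = 1148/15
  (6523/867, 139/5202) → z = 18459/1156
  (0, 0) → z = 0
  (502/67, 0) → z = 5271/335

The optimum lies where 8.7a + 5.4b = 65.6 and a = 0.
Solving simultaneously gives a = 0, b = 328/27.

a = 0, b = 328/27, maximum z = 1148/15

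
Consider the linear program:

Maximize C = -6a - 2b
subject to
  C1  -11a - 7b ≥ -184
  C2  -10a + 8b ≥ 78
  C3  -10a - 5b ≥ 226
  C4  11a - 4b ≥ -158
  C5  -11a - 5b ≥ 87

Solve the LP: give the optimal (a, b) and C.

a = -119/6, b = -361/24, maximum C = 1789/12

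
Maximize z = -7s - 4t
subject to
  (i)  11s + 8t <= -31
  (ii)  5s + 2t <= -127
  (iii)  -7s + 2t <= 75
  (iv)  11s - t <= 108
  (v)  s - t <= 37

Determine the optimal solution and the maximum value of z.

s = -149/5, t = -334/5, maximum z = 2379/5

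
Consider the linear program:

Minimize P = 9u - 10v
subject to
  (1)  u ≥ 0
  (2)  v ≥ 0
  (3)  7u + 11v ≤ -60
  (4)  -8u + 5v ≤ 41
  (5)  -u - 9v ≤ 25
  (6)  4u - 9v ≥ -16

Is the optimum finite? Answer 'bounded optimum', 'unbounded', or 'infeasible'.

infeasible

The boundaries u = 0 and v = 0 meet at (0, 0), but that point violates 7u + 11v ≤ -60. Every candidate vertex is excluded by some other constraint, so the feasible region is empty.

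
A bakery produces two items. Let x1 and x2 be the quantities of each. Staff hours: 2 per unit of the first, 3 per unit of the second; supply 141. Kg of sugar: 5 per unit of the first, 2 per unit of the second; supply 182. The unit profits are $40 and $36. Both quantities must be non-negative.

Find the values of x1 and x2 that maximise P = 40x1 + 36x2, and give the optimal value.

Vertices and P = 40x1 + 36x2:
  (0, 0) → P = 0
  (0, 47) → P = 1692
  (182/5, 0) → P = 1456
  (24, 31) → P = 2076

x1 = 24, x2 = 31, maximum P = 2076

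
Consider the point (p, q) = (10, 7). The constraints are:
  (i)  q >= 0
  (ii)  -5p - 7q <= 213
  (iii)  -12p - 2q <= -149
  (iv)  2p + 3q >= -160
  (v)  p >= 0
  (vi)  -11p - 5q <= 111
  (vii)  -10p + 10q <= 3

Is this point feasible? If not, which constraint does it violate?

not feasible — violates (iii)

Constraint (iii): -12p - 2q = -134, which is not ≤ -149. All other constraints are satisfied.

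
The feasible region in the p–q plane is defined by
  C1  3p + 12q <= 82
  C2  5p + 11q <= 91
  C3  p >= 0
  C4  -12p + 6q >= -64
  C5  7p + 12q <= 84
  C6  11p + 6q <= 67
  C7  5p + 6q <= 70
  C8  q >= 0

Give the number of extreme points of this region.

6

The feasible vertices (each the meet of two boundaries and inside every other half-plane) are:
  (0, 41/6)
  (1/2, 161/24)
  (0, 0)
  (131/23, 50/69)
  (16/3, 0)
  (10/3, 91/18)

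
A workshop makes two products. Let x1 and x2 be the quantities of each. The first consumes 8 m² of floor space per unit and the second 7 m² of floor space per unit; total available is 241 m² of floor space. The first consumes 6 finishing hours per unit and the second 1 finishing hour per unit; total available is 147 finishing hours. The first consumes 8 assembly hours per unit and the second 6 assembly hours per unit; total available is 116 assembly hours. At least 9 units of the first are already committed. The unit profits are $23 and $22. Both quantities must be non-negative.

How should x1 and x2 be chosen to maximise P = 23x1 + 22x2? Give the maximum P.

Feasible corners and P = 23x1 + 22x2:
  (29/2, 0) → P = 667/2
  (9, 0) → P = 207
  (9, 22/3) → P = 1105/3

The binding constraints are 8x1 + 6x2 = 116 and x1 = 9.
Solving simultaneously gives x1 = 9, x2 = 22/3.

x1 = 9, x2 = 22/3, maximum P = 1105/3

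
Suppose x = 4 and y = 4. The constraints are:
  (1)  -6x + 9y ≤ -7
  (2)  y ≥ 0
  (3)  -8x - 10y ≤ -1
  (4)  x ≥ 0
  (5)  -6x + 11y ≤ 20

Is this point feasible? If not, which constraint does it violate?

Constraint (1): -6x + 9y = 12, which is not ≤ -7. All other constraints are satisfied.

not feasible — violates (1)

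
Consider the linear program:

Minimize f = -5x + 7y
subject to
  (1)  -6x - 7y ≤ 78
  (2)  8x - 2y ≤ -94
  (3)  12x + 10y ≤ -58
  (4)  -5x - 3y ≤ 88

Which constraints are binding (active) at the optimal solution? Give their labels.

Extreme points and f = -5x + 7y:
  (-407/34, -15/17) → f = 1825/34
  (-382/17, 138/17) → f = 2876/17
  (-132/13, 83/13) → f = 1241/13
  (-353/7, 383/7) → f = 4446/7

The minimum is at (-407/34, -15/17). Substituting into each constraint, equality holds for (1) and (2); the remaining constraints have slack.

(1) and (2)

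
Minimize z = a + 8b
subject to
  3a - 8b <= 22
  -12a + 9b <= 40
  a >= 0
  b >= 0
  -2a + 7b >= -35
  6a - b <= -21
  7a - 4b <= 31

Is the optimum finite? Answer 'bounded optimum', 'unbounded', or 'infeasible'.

infeasible

The boundaries -12a + 9b = 40 and a = 0 meet at (0, 40/9), but that point violates 6a - b ≤ -21. Every candidate vertex is excluded by some other constraint, so the feasible region is empty.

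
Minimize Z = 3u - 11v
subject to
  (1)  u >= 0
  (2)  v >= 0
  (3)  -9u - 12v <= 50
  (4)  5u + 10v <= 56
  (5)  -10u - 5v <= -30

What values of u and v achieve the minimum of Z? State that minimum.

u = 4/15, v = 82/15, minimum Z = -178/3

Corner points and Z = 3u - 11v:
  (56/5, 0) → Z = 168/5
  (3, 0) → Z = 9
  (4/15, 82/15) → Z = -178/3

The binding constraints are 5u + 10v = 56 and -10u - 5v = -30.
Solving simultaneously gives u = 4/15, v = 82/15.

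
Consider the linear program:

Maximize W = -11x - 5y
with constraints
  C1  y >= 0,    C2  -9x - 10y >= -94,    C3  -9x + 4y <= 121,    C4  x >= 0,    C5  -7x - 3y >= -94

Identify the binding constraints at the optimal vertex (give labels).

C1 and C4

Corner points and W = -11x - 5y:
  (94/9, 0) → W = -1034/9
  (0, 0) → W = 0
  (0, 47/5) → W = -47

The maximum is at (0, 0). Substituting into each constraint, equality holds for C1 and C4; the remaining constraints have slack.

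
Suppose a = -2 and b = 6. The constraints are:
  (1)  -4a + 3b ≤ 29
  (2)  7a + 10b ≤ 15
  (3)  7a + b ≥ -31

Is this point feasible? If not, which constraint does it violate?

not feasible — violates (2)

Constraint (2): 7a + 10b = 46, which is not ≤ 15. All other constraints are satisfied.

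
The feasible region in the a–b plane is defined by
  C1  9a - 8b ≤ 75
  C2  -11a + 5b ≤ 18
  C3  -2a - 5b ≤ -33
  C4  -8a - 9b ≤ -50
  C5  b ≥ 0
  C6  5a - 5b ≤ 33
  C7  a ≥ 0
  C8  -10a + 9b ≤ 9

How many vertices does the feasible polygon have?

4

Intersecting each pair of boundary lines and keeping only the points that satisfy every inequality leaves:
  (111/5, 78/5)
  (747, 831)
  (66/7, 99/35)
  (63/17, 87/17)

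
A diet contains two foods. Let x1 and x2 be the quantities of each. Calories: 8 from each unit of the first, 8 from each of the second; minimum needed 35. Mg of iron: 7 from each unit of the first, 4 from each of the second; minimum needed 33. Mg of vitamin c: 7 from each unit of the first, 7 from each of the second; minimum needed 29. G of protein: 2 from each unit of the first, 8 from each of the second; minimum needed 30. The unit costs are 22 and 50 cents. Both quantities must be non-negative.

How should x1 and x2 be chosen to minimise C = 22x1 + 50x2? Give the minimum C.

x1 = 3, x2 = 3, minimum C = 216

Feasible corners and C = 22x1 + 50x2:
  (0, 33/4) → C = 825/2
  (15, 0) → C = 330
  (3, 3) → C = 216
The feasible region is unbounded (it extends along (0, 1), (1, 0)), but C strictly increases along every unbounded feasible direction, so there is no improving ray and the minimum is attained at a vertex.

The binding constraints are 7x1 + 4x2 = 33 and 2x1 + 8x2 = 30.
Solving simultaneously gives x1 = 3, x2 = 3.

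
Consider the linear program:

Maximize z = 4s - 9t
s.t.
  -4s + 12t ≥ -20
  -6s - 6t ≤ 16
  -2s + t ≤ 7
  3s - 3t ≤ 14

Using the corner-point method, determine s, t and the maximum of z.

Vertices and z = 4s - 9t:
  (-3/4, -23/12) → z = 57/4
  (9/2, -1/6) → z = 39/2
  (-29/9, 5/9) → z = -161/9
The feasible region is unbounded (it extends along (1, 2), (1, 1)), but z strictly decreases along every unbounded feasible direction, so there is no improving ray and the maximum is attained at a vertex.

s = 9/2, t = -1/6, maximum z = 39/2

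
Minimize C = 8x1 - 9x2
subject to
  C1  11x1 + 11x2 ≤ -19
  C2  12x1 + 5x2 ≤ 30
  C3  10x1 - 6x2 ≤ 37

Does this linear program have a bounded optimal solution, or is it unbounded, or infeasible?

unbounded

From the feasible point (293/176, -597/176), moving in the direction (-11, 11) keeps every constraint satisfied while C decreases without bound.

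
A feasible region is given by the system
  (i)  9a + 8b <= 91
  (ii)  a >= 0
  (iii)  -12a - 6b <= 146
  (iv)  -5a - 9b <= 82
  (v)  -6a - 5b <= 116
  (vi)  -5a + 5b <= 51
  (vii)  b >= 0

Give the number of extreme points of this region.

Pairwise boundary intersections that survive every other constraint:
  (47/85, 914/85)
  (91/9, 0)
  (0, 51/5)
  (0, 0)

4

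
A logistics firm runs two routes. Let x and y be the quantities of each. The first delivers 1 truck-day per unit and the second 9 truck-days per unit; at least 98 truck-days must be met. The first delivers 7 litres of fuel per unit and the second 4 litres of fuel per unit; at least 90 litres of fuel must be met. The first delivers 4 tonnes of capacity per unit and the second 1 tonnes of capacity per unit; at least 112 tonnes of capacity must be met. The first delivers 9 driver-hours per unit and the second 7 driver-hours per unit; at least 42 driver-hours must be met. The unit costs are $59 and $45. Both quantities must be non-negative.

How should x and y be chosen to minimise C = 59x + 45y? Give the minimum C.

x = 26, y = 8, minimum C = 1894

Feasible corners and C = 59x + 45y:
  (0, 112) → C = 5040
  (98, 0) → C = 5782
  (26, 8) → C = 1894
The feasible region is unbounded (it extends along (0, 1), (1, 0)), but C strictly increases along every unbounded feasible direction, so there is no improving ray and the minimum is attained at a vertex.

The binding constraints are x + 9y = 98 and 4x + y = 112.
Solving simultaneously gives x = 26, y = 8.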